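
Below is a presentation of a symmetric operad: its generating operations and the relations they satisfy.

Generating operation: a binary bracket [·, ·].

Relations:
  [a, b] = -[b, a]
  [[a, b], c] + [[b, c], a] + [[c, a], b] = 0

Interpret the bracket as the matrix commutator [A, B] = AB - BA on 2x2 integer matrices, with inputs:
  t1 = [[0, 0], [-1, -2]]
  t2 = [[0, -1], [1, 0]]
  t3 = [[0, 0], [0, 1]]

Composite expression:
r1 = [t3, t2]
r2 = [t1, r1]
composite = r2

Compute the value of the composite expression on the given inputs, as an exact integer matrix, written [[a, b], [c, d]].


[[1, 2], [-2, -1]]

[t3, t2] = [[0, 1], [1, 0]]
[t1, [t3, t2]] = [[1, 2], [-2, -1]]


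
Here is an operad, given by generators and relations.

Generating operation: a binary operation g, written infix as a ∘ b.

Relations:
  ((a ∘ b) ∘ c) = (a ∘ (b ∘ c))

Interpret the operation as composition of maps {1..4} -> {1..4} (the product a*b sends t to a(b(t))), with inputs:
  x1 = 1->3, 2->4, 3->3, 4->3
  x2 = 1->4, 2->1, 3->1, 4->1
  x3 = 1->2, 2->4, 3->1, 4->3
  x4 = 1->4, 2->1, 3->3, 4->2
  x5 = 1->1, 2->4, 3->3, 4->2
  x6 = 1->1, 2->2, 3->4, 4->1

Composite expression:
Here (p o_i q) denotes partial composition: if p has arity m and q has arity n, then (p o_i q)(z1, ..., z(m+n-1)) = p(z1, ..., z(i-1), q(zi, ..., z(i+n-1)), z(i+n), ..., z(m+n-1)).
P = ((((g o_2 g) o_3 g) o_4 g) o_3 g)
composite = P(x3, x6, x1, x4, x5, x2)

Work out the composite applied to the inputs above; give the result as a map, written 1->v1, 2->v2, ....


(x1 ∘ x4) = 1->3, 2->3, 3->3, 4->4
(x5 ∘ x2) = 1->2, 2->1, 3->1, 4->1
((x1 ∘ x4) ∘ (x5 ∘ x2)) = 1->3, 2->3, 3->3, 4->3
(x6 ∘ ((x1 ∘ x4) ∘ (x5 ∘ x2))) = 1->4, 2->4, 3->4, 4->4
(x3 ∘ (x6 ∘ ((x1 ∘ x4) ∘ (x5 ∘ x2)))) = 1->3, 2->3, 3->3, 4->3

1->3, 2->3, 3->3, 4->3


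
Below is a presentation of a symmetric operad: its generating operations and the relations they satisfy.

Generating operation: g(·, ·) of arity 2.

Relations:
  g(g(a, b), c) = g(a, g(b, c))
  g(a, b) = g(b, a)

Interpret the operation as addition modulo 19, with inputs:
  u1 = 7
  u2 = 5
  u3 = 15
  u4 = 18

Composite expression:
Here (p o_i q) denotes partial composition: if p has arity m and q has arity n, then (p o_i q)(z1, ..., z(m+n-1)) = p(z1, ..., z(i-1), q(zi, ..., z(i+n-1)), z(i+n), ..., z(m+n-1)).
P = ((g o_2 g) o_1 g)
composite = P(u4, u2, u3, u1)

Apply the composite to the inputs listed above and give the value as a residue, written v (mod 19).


7 (mod 19)

g(u4, u2) = 4
g(u3, u1) = 3
g(g(u4, u2), g(u3, u1)) = 7


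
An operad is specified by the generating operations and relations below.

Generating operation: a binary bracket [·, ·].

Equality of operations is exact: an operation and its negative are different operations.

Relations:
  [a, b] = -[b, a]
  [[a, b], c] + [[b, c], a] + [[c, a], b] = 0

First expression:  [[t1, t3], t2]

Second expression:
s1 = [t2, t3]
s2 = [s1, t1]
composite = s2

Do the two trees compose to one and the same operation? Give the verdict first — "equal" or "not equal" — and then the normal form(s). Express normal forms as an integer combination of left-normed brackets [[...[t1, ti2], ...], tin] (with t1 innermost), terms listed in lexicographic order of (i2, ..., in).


not equal; first: [[t1, t3], t2]; second: -[[t1, t2], t3] + [[t1, t3], t2]

The first composite normalizes to [[t1, t3], t2]
The second composite normalizes to -[[t1, t2], t3] + [[t1, t3], t2]
They disagree, so not equal.


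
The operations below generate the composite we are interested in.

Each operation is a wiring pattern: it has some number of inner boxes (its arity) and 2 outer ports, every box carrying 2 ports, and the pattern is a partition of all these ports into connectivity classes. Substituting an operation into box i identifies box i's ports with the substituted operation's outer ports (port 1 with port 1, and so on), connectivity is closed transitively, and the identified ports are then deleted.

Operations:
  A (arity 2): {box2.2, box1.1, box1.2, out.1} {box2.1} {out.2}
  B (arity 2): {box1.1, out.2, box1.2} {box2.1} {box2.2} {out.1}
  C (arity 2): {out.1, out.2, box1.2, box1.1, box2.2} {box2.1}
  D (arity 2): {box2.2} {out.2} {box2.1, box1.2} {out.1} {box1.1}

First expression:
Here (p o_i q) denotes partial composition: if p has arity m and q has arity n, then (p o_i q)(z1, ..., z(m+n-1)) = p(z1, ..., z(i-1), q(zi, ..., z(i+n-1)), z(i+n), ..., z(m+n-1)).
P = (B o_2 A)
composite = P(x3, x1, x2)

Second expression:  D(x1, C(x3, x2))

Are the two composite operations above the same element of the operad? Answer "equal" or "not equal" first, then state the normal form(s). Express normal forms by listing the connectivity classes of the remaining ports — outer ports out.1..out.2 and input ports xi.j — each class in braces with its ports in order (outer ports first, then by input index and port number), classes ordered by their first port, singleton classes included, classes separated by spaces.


not equal: they reduce to {out.1} {out.2, x3.1, x3.2} {x1.1, x1.2, x2.2} {x2.1} and {out.1} {out.2} {x1.1} {x1.2, x2.2, x3.1, x3.2} {x2.1}

In normal form, the first expression is {out.1} {out.2, x3.1, x3.2} {x1.1, x1.2, x2.2} {x2.1}
In normal form, the second expression is {out.1} {out.2} {x1.1} {x1.2, x2.2, x3.1, x3.2} {x2.1}
Different reductions; not equal.


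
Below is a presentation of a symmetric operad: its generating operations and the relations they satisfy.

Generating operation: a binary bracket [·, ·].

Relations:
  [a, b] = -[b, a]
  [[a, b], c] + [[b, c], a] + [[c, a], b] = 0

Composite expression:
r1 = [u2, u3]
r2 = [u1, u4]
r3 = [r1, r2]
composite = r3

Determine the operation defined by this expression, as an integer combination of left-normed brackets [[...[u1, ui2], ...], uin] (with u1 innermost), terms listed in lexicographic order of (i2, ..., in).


In the tensor algebra, words opening u1 carry the u1-anchored form.
Composite bracket: [[u2, u3], [u1, u4]]
Expanding via [a, b] = ab - ba: 8 signed words (2^3 = 8).
Keep just the words that open with u1:
  from u1u4u2u3, sign -1: term -[[[u1, u4], u2], u3]
  from u1u4u3u2, sign +1: term +[[[u1, u4], u3], u2]

-[[[u1, u4], u2], u3] + [[[u1, u4], u3], u2]


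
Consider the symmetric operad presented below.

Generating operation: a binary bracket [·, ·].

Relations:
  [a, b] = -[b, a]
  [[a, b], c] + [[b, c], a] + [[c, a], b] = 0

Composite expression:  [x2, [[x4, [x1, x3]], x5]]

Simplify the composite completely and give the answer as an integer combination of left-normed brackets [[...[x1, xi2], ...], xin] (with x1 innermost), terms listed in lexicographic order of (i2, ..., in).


[[[[x1, x3], x4], x5], x2]

Left-normed coefficients sit on the x1-initial expansion words.
Composite bracket: [x2, [[x4, [x1, x3]], x5]]
Under [a, b] = ab - ba we get 16 signed associative words (2^4 = 16).
Words beginning with x1 determine it all:
  x1x3x4x5x2 appears with sign +1, giving the term +[[[[x1, x3], x4], x5], x2]


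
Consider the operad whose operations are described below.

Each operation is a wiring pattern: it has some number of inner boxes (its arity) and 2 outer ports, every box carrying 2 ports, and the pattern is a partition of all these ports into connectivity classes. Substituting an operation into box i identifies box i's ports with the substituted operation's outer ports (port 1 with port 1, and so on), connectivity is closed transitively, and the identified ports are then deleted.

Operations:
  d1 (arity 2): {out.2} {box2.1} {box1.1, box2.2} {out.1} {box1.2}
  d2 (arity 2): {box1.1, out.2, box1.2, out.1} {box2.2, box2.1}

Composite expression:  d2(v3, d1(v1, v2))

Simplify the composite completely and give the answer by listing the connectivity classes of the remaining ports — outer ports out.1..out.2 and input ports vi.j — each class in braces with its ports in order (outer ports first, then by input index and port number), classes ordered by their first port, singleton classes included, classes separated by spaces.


{out.1, out.2, v3.1, v3.2} {v1.1, v2.2} {v1.2} {v2.1}

Two ports join when wires chain via d2-identified ports.
through d1, on inputs (v1, v2): {out.1} {out.2} {v1.1, v2.2} {v1.2} {v2.1} (out.j = stage outer ports)
through d2, on inputs (v3, v1, v2): {out.1, out.2, v3.1, v3.2} {v1.1, v2.2} {v1.2} {v2.1} (out.j = stage outer ports)


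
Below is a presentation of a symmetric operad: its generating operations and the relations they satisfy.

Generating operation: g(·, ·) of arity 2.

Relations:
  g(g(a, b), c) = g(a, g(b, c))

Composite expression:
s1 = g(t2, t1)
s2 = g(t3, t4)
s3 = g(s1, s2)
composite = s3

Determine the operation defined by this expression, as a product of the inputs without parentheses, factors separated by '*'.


t2 * t1 * t3 * t4


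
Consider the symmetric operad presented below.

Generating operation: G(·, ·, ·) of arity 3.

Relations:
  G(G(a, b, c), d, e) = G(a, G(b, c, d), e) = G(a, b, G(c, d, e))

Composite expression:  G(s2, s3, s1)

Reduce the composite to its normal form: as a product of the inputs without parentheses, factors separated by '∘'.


s2 ∘ s3 ∘ s1

Associativity of G dissolves the nesting; only the s-input order survives.
G(s2, s3, s1) linearizes to s2 ∘ s3 ∘ s1


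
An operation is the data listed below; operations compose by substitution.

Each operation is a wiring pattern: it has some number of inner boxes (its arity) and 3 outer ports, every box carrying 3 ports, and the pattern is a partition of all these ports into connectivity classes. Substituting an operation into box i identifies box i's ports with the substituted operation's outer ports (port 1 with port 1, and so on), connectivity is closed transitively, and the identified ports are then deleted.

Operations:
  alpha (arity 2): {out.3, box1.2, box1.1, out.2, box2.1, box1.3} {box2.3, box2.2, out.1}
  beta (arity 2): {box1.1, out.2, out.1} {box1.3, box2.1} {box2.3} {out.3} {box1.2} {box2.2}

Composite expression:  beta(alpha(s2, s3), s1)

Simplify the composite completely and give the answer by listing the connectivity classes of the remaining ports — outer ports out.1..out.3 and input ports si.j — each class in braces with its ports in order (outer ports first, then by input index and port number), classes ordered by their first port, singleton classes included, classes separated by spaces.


Reachability decides: close wires over beta-identified ports.
composing alpha on (s2, s3), with out.j its own outer ports: {out.1, s3.2, s3.3} {out.2, out.3, s2.1, s2.2, s2.3, s3.1}
composing beta on (s2, s3, s1), with out.j its own outer ports: {out.1, out.2, s3.2, s3.3} {out.3} {s1.1, s2.1, s2.2, s2.3, s3.1} {s1.2} {s1.3}

{out.1, out.2, s3.2, s3.3} {out.3} {s1.1, s2.1, s2.2, s2.3, s3.1} {s1.2} {s1.3}


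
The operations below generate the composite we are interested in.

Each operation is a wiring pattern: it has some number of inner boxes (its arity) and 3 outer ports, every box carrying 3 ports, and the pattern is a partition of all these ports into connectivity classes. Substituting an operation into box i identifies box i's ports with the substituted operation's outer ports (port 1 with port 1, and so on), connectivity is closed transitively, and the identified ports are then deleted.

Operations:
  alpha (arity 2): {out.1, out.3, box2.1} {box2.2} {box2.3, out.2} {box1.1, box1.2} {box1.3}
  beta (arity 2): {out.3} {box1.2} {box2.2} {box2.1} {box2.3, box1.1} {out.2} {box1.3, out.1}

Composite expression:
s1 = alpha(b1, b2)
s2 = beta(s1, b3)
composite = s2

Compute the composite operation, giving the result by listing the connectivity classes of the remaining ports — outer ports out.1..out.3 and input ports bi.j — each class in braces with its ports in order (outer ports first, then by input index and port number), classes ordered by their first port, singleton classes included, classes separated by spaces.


Reachability decides: close wires over beta-identified ports.
alpha over (b1, b2) gives {out.1, out.3, b2.1} {out.2, b2.3} {b1.1, b1.2} {b1.3} {b2.2}, out.j being that stage's outer ports
beta over (b1, b2, b3) gives {out.1, b2.1, b3.3} {out.2} {out.3} {b1.1, b1.2} {b1.3} {b2.2} {b2.3} {b3.1} {b3.2}, out.j being that stage's outer ports

{out.1, b2.1, b3.3} {out.2} {out.3} {b1.1, b1.2} {b1.3} {b2.2} {b2.3} {b3.1} {b3.2}


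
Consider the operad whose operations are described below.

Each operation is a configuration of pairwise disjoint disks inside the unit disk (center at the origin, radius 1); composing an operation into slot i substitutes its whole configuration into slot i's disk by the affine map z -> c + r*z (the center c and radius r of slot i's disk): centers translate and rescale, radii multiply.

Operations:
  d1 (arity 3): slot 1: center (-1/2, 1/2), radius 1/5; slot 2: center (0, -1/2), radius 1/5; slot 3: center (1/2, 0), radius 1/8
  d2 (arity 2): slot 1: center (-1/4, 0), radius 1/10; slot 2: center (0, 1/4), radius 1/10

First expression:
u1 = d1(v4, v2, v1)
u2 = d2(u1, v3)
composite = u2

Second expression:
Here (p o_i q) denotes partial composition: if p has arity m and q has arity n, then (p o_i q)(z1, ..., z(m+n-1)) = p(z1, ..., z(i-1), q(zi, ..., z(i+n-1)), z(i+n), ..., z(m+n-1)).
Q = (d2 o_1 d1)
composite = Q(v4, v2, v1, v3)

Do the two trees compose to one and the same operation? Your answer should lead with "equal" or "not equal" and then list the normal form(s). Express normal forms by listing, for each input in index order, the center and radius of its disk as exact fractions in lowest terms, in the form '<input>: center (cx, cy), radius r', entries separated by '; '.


equal — both sides give v1: center (-1/5, 0), radius 1/80; v2: center (-1/4, -1/20), radius 1/50; v3: center (0, 1/4), radius 1/10; v4: center (-3/10, 1/20), radius 1/50

Normal form of the first expression: v1: center (-1/5, 0), radius 1/80; v2: center (-1/4, -1/20), radius 1/50; v3: center (0, 1/4), radius 1/10; v4: center (-3/10, 1/20), radius 1/50
Normal form of the second expression: v1: center (-1/5, 0), radius 1/80; v2: center (-1/4, -1/20), radius 1/50; v3: center (0, 1/4), radius 1/10; v4: center (-3/10, 1/20), radius 1/50
Both agree, so they are equal.


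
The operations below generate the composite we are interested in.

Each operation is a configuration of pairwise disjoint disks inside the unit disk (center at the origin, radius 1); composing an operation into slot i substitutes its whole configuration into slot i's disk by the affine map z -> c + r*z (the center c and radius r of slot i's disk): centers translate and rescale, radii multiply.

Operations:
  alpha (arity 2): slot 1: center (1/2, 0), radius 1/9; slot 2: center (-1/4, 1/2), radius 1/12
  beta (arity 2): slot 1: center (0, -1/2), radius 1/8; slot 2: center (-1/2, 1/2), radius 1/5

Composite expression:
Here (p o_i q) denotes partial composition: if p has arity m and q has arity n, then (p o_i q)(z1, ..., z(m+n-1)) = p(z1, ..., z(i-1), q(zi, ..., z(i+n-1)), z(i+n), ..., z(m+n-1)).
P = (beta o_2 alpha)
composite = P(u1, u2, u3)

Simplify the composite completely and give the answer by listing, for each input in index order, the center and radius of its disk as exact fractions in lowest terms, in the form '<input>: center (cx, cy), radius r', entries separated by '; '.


Affine substitution under beta: radii multiply and u-centers shift.
tracing u1 down its 1-map path: center (0, -1/2), radius 1/8
tracing u2 down its 2-map path: center (-2/5, 1/2), radius 1/45
tracing u3 down its 2-map path: center (-11/20, 3/5), radius 1/60

u1: center (0, -1/2), radius 1/8; u2: center (-2/5, 1/2), radius 1/45; u3: center (-11/20, 3/5), radius 1/60


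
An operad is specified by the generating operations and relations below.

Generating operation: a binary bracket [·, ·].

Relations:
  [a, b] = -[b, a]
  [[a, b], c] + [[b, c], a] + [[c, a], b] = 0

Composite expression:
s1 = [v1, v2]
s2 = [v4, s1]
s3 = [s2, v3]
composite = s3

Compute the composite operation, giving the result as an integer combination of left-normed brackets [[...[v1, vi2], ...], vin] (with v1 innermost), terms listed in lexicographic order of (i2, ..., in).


-[[[v1, v2], v4], v3]

Left-normed coefficients sit on the v1-initial expansion words.
Composite bracket: [[v4, [v1, v2]], v3]
Full expansion: 8 signed words from ab - ba (2^3 = 8).
Words beginning with v1 determine it all:
  from v1v2v4v3, sign -1: term -[[[v1, v2], v4], v3]


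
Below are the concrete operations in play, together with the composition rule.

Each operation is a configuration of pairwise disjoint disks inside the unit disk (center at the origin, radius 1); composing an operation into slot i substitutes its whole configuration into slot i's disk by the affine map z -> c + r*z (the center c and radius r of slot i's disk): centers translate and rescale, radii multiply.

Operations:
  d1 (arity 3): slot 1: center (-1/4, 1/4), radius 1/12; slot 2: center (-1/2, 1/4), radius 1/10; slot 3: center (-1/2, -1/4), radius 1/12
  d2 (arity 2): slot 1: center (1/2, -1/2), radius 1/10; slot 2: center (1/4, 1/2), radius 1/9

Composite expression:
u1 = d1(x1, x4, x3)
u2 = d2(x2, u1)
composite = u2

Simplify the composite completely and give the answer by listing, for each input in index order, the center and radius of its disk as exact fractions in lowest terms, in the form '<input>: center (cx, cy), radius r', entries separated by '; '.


Each x-disk chains the slot maps above it in d2; radii multiply.
tracing x2 down its 1-map path: center (1/2, -1/2), radius 1/10
tracing x1 down its 2-map path: center (2/9, 19/36), radius 1/108
tracing x4 down its 2-map path: center (7/36, 19/36), radius 1/90
tracing x3 down its 2-map path: center (7/36, 17/36), radius 1/108

x1: center (2/9, 19/36), radius 1/108; x2: center (1/2, -1/2), radius 1/10; x3: center (7/36, 17/36), radius 1/108; x4: center (7/36, 19/36), radius 1/90


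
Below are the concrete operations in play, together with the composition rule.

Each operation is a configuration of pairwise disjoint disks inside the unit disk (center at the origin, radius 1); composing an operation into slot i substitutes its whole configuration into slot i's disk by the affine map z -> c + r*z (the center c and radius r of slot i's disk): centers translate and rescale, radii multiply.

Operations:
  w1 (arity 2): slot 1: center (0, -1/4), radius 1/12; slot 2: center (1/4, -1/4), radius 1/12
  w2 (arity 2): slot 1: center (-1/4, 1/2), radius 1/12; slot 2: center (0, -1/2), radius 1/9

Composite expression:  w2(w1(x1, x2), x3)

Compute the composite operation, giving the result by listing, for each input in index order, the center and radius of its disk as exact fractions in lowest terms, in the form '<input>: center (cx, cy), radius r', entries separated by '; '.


x1: center (-1/4, 23/48), radius 1/144; x2: center (-11/48, 23/48), radius 1/144; x3: center (0, -1/2), radius 1/9

Only the slot chain above each x matters under w2; compose those maps.
x1 passes through 2 substitutions, ending at center (-1/4, 23/48), radius 1/144
x2 passes through 2 substitutions, ending at center (-11/48, 23/48), radius 1/144
x3 passes through 1 substitution, ending at center (0, -1/2), radius 1/9


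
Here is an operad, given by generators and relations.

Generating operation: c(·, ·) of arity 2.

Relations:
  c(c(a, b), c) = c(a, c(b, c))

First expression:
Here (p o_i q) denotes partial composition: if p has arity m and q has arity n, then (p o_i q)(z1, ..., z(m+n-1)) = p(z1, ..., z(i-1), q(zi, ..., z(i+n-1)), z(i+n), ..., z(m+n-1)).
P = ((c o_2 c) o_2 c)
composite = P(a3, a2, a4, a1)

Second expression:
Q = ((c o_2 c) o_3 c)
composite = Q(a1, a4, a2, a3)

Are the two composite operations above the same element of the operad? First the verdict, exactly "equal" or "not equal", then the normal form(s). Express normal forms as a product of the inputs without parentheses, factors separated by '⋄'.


In normal form, the first expression is a3 ⋄ a2 ⋄ a4 ⋄ a1
In normal form, the second expression is a1 ⋄ a4 ⋄ a2 ⋄ a3
They disagree, so not equal.

not equal; the first gives a3 ⋄ a2 ⋄ a4 ⋄ a1 and the second a1 ⋄ a4 ⋄ a2 ⋄ a3


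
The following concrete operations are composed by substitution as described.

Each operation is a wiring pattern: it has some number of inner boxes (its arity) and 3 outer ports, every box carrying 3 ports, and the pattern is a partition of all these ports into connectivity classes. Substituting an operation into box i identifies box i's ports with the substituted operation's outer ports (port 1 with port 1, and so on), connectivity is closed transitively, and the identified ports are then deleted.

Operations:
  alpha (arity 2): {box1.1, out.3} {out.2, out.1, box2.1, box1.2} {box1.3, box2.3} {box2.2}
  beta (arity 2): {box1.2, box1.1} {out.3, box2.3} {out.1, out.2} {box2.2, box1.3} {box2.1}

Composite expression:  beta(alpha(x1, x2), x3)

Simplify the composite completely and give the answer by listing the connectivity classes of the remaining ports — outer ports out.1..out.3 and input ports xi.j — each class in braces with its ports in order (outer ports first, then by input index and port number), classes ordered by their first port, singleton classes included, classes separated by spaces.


Reachability decides: close wires over beta-identified ports.
composing alpha on (x1, x2), with out.j its own outer ports: {out.1, out.2, x1.2, x2.1} {out.3, x1.1} {x1.3, x2.3} {x2.2}
composing beta on (x1, x2, x3), with out.j its own outer ports: {out.1, out.2} {out.3, x3.3} {x1.1, x3.2} {x1.2, x2.1} {x1.3, x2.3} {x2.2} {x3.1}

{out.1, out.2} {out.3, x3.3} {x1.1, x3.2} {x1.2, x2.1} {x1.3, x2.3} {x2.2} {x3.1}


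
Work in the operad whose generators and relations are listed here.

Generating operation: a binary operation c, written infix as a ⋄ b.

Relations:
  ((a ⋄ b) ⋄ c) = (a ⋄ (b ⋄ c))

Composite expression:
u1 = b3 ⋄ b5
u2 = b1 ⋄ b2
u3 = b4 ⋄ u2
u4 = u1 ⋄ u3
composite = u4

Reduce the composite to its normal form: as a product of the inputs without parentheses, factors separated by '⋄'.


Associativity of c dissolves the nesting; only the b-input order survives.
(b3 ⋄ b5) linearizes to b3 ⋄ b5
(b1 ⋄ b2) linearizes to b1 ⋄ b2
(b4 ⋄ (b1 ⋄ b2)) linearizes to b4 ⋄ b1 ⋄ b2
((b3 ⋄ b5) ⋄ (b4 ⋄ (b1 ⋄ b2))) linearizes to b3 ⋄ b5 ⋄ b4 ⋄ b1 ⋄ b2

b3 ⋄ b5 ⋄ b4 ⋄ b1 ⋄ b2


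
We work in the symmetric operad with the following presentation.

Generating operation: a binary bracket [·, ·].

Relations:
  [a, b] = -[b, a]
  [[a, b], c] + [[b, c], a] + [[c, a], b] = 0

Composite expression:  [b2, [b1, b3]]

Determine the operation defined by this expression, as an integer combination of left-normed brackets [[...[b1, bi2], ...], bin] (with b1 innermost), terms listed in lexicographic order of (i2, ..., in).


Skip Jacobi rewriting: expand, keep b1-initial words, read off terms.
Composite bracket: [b2, [b1, b3]]
Applying ab - ba throughout gives 4 signed words (2^2 = 4).
Collect the words opening with b1:
  sign of b1b3b2 is -1, so it contributes -[[b1, b3], b2]

-[[b1, b3], b2]


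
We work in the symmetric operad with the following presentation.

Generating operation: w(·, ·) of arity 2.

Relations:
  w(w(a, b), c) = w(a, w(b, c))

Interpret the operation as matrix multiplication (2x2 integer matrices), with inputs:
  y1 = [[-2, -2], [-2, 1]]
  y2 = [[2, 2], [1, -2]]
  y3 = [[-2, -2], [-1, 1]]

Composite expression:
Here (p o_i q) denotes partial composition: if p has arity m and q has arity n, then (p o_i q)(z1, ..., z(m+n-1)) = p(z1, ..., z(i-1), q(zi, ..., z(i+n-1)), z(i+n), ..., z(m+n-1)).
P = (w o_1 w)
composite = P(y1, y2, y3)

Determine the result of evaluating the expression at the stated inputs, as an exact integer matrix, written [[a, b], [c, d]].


[[12, 12], [12, 0]]

w(y1, y2) = [[-6, 0], [-3, -6]]
w(w(y1, y2), y3) = [[12, 12], [12, 0]]


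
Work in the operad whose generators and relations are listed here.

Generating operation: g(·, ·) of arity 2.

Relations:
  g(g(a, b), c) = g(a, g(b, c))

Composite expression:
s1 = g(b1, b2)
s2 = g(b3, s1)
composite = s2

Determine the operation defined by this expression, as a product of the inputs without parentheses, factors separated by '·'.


b3 · b1 · b2

Every regrouping of g is equal, so read the b-inputs in written order.
g(b1, b2) linearizes to b1 · b2
g(b3, g(b1, b2)) linearizes to b3 · b1 · b2


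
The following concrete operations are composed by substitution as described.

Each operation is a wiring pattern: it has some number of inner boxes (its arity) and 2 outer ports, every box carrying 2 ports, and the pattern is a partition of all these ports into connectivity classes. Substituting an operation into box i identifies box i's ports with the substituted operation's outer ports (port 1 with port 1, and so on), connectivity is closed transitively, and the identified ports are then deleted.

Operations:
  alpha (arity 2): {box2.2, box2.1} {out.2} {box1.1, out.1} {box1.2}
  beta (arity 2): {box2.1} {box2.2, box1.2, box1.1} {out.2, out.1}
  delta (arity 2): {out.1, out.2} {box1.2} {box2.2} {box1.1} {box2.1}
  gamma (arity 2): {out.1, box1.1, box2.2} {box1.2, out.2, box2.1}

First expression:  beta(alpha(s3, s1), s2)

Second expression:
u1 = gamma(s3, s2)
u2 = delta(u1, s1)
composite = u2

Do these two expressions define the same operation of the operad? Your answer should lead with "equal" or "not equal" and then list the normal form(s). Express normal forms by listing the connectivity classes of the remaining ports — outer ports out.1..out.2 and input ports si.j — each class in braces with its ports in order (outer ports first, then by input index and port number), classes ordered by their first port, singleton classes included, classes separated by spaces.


Normal form of the first expression: {out.1, out.2} {s1.1, s1.2} {s2.1} {s2.2, s3.1} {s3.2}
Normal form of the second expression: {out.1, out.2} {s1.1} {s1.2} {s2.1, s3.2} {s2.2, s3.1}
No match — not equal.

not equal: they reduce to {out.1, out.2} {s1.1, s1.2} {s2.1} {s2.2, s3.1} {s3.2} and {out.1, out.2} {s1.1} {s1.2} {s2.1, s3.2} {s2.2, s3.1}


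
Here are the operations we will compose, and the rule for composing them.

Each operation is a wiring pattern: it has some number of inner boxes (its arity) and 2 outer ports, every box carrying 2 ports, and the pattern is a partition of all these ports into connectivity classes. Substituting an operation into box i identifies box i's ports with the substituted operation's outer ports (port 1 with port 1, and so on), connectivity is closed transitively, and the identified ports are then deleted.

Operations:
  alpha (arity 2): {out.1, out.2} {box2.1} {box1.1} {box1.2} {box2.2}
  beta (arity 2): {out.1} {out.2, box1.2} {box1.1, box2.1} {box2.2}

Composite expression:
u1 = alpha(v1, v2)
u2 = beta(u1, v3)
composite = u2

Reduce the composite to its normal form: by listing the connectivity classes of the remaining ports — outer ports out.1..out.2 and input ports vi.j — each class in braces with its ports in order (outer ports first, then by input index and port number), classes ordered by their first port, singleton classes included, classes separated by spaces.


{out.1} {out.2, v3.1} {v1.1} {v1.2} {v2.1} {v2.2} {v3.2}


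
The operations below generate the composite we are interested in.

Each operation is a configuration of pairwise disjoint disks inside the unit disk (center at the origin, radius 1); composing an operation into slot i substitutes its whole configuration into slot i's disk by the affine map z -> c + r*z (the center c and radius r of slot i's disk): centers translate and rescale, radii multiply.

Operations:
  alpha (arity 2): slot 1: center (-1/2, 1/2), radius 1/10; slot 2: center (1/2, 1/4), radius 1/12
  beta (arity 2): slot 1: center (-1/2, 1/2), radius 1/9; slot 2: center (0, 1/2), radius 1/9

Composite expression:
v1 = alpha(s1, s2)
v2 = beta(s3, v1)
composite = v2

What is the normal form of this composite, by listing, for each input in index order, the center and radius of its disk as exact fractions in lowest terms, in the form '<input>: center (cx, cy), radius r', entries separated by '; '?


s1: center (-1/18, 5/9), radius 1/90; s2: center (1/18, 19/36), radius 1/108; s3: center (-1/2, 1/2), radius 1/9

Each s-disk chains the slot maps above it in beta; radii multiply.
s3 passes through 1 substitution, ending at center (-1/2, 1/2), radius 1/9
s1 passes through 2 substitutions, ending at center (-1/18, 5/9), radius 1/90
s2 passes through 2 substitutions, ending at center (1/18, 19/36), radius 1/108


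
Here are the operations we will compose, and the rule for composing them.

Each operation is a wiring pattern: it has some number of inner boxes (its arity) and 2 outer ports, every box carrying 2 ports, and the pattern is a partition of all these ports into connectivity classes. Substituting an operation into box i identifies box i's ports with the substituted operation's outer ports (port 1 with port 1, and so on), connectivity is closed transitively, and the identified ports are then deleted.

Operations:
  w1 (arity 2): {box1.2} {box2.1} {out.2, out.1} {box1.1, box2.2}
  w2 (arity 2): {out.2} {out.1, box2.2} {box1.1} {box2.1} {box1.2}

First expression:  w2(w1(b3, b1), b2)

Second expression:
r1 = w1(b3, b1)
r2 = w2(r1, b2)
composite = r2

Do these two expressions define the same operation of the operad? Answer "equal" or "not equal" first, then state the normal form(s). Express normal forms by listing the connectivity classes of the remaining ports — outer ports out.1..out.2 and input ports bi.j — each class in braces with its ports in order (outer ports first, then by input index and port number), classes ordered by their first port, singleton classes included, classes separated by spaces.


equal: each reduces to {out.1, b2.2} {out.2} {b1.1} {b1.2, b3.1} {b2.1} {b3.2}

In normal form, the first expression is {out.1, b2.2} {out.2} {b1.1} {b1.2, b3.1} {b2.1} {b3.2}
In normal form, the second expression is {out.1, b2.2} {out.2} {b1.1} {b1.2, b3.1} {b2.1} {b3.2}
Same normal form: equal.


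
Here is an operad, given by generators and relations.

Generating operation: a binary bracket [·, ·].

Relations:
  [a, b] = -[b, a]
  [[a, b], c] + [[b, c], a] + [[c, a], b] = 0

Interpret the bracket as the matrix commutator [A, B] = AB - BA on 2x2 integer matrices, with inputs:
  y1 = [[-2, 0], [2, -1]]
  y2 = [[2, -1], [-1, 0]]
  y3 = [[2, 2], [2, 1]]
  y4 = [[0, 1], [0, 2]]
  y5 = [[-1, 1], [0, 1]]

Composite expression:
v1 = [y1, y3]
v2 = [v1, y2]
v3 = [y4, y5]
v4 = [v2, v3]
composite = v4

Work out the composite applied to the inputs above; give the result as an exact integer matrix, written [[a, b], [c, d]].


[[0, 0], [0, 0]]

[y1, y3] = [[-4, -2], [4, 4]]
[[y1, y3], y2] = [[6, 12], [0, -6]]
[y4, y5] = [[0, 0], [0, 0]]
[[[y1, y3], y2], [y4, y5]] = [[0, 0], [0, 0]]


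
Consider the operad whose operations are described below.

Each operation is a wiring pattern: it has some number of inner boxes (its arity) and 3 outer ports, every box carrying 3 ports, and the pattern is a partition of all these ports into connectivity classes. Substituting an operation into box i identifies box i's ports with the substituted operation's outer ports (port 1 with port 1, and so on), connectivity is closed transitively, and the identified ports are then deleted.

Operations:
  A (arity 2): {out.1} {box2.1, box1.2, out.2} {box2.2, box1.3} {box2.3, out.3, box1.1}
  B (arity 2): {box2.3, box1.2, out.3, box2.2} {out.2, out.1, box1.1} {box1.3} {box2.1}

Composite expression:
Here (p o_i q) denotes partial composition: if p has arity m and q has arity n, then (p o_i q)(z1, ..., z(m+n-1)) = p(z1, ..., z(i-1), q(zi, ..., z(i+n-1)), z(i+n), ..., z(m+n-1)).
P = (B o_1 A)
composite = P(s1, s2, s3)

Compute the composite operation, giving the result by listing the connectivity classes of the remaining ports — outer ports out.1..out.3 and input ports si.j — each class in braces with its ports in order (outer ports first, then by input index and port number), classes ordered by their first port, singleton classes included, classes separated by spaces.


After gluing at B, chains via deleted ports link the s-ports.
after A, the pattern on (s1, s2) reads {out.1} {out.2, s1.2, s2.1} {out.3, s1.1, s2.3} {s1.3, s2.2} (out.j = its outer ports)
after B, the pattern on (s1, s2, s3) reads {out.1, out.2} {out.3, s1.2, s2.1, s3.2, s3.3} {s1.1, s2.3} {s1.3, s2.2} {s3.1} (out.j = its outer ports)

{out.1, out.2} {out.3, s1.2, s2.1, s3.2, s3.3} {s1.1, s2.3} {s1.3, s2.2} {s3.1}


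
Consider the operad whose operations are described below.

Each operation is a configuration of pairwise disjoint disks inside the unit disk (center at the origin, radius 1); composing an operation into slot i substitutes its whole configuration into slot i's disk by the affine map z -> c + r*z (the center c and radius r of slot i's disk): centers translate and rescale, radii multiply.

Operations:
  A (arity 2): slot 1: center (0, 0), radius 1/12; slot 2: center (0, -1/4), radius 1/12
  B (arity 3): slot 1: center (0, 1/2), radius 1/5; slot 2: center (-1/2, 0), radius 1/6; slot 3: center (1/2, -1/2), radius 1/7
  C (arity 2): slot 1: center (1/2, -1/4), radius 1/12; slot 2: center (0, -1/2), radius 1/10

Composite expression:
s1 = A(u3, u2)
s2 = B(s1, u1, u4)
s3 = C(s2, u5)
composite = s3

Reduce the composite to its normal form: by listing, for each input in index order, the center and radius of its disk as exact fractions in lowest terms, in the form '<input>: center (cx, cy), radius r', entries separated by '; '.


u1: center (11/24, -1/4), radius 1/72; u2: center (1/2, -17/80), radius 1/720; u3: center (1/2, -5/24), radius 1/720; u4: center (13/24, -7/24), radius 1/84; u5: center (0, -1/2), radius 1/10

Only the slot chain above each u matters under C; compose those maps.
input u3: composing its 3 substitution steps yields center (1/2, -5/24), radius 1/720
input u2: composing its 3 substitution steps yields center (1/2, -17/80), radius 1/720
input u1: composing its 2 substitution steps yields center (11/24, -1/4), radius 1/72
input u4: composing its 2 substitution steps yields center (13/24, -7/24), radius 1/84
input u5: composing its 1 substitution step yields center (0, -1/2), radius 1/10


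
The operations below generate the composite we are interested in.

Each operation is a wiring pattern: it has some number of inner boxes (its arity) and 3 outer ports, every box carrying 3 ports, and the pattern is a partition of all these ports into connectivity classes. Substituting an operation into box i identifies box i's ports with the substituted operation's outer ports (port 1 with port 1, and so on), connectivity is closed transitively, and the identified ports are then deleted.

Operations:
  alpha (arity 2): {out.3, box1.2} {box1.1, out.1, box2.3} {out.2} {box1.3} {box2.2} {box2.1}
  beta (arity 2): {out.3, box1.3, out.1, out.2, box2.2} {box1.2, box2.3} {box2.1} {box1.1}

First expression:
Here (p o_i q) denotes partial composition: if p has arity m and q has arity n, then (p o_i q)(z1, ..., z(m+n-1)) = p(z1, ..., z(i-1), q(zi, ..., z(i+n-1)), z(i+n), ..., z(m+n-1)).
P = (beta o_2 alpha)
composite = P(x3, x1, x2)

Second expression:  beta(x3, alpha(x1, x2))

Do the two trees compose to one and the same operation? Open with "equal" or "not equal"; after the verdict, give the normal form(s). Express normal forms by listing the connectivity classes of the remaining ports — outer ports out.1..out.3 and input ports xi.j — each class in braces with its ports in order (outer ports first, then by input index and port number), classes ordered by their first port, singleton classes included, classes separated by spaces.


equal; the common form is {out.1, out.2, out.3, x3.3} {x1.1, x2.3} {x1.2, x3.2} {x1.3} {x2.1} {x2.2} {x3.1}

Normal form of the first expression: {out.1, out.2, out.3, x3.3} {x1.1, x2.3} {x1.2, x3.2} {x1.3} {x2.1} {x2.2} {x3.1}
Normal form of the second expression: {out.1, out.2, out.3, x3.3} {x1.1, x2.3} {x1.2, x3.2} {x1.3} {x2.1} {x2.2} {x3.1}
Same normal form: equal.


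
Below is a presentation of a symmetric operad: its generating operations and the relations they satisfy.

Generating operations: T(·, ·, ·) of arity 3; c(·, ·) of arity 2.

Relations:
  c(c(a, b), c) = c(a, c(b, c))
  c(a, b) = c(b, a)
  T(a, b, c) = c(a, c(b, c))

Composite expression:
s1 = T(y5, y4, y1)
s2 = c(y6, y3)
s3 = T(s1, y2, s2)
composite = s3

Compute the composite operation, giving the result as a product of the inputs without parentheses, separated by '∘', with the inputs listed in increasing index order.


y1 ∘ y2 ∘ y3 ∘ y4 ∘ y5 ∘ y6

Any arrangement under T is one operation, so sort the y-inputs.
T(y5, y4, y1) reduces to y5 ∘ y4 ∘ y1
c(y6, y3) reduces to y6 ∘ y3
T(T(y5, y4, y1), y2, c(y6, y3)) reduces to y5 ∘ y4 ∘ y1 ∘ y2 ∘ y6 ∘ y3
sorting the factors by input index: y1 ∘ y2 ∘ y3 ∘ y4 ∘ y5 ∘ y6


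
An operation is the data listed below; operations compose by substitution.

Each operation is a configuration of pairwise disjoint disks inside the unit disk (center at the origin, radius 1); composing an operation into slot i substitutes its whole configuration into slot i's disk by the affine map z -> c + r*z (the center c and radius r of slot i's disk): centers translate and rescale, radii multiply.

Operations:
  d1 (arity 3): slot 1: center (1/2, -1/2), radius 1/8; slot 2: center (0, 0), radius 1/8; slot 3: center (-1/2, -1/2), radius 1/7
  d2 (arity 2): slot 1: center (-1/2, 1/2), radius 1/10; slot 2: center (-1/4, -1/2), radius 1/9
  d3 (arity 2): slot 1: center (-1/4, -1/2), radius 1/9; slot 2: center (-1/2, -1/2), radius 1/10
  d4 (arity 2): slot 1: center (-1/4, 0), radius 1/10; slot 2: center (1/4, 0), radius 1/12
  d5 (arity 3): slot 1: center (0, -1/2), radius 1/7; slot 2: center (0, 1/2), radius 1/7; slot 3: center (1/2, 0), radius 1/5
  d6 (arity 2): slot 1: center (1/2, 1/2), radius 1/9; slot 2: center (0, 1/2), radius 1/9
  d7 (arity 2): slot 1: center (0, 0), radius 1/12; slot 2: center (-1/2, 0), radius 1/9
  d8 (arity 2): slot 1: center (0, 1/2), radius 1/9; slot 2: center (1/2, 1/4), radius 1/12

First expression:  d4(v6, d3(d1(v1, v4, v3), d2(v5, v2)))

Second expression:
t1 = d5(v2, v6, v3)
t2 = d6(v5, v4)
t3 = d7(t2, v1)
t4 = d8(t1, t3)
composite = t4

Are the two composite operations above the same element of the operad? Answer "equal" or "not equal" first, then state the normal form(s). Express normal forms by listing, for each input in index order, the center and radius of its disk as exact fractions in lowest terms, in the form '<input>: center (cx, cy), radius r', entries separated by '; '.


not equal: they reduce to v1: center (101/432, -5/108), radius 1/864; v2: center (33/160, -11/240), radius 1/1080; v3: center (97/432, -5/108), radius 1/756; v4: center (11/48, -1/24), radius 1/864; v5: center (49/240, -3/80), radius 1/1200; v6: center (-1/4, 0), radius 1/10 and v1: center (11/24, 1/4), radius 1/108; v2: center (0, 4/9), radius 1/63; v3: center (1/18, 1/2), radius 1/45; v4: center (1/2, 73/288), radius 1/1296; v5: center (145/288, 73/288), radius 1/1296; v6: center (0, 5/9), radius 1/63

Normal form of the first expression: v1: center (101/432, -5/108), radius 1/864; v2: center (33/160, -11/240), radius 1/1080; v3: center (97/432, -5/108), radius 1/756; v4: center (11/48, -1/24), radius 1/864; v5: center (49/240, -3/80), radius 1/1200; v6: center (-1/4, 0), radius 1/10
Normal form of the second expression: v1: center (11/24, 1/4), radius 1/108; v2: center (0, 4/9), radius 1/63; v3: center (1/18, 1/2), radius 1/45; v4: center (1/2, 73/288), radius 1/1296; v5: center (145/288, 73/288), radius 1/1296; v6: center (0, 5/9), radius 1/63
Distinct normal forms: not equal.


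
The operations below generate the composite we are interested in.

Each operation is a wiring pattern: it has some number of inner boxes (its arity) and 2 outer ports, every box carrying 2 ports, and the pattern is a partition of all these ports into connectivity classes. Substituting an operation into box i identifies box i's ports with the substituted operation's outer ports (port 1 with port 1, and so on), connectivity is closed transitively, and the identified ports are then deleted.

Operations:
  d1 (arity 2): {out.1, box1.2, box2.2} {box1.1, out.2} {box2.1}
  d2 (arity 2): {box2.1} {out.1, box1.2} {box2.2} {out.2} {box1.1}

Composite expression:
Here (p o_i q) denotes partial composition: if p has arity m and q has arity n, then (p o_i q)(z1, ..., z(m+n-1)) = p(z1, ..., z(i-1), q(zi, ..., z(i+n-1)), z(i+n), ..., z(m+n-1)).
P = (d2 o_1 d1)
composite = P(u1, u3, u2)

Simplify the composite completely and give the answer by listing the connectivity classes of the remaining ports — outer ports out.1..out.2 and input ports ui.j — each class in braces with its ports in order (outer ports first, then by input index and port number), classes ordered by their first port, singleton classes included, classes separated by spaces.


{out.1, u1.1} {out.2} {u1.2, u3.2} {u2.1} {u2.2} {u3.1}
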